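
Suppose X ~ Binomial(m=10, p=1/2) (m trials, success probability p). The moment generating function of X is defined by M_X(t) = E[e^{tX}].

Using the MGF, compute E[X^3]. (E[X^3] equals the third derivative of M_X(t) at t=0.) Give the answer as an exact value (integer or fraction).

E[X^3] = d^3M/dt^3 |_{t=0} = 325/2

M_X(t) = (e^(t)/2 + 1/2)^10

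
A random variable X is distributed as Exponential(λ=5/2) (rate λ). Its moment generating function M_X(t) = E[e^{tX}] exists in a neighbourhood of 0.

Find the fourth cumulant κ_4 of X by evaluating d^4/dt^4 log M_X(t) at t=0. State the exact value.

κ_4 = D^4[K](0) = 96/625

M_X(t) = 5/(2*(5/2 - t))
K_X(t) = log M_X(t) = -log(5/2 - t) - log(2) + log(5)
D^4[K](t) = 96/(16*t^4 - 160*t^3 + 600*t^2 - 1000*t + 625)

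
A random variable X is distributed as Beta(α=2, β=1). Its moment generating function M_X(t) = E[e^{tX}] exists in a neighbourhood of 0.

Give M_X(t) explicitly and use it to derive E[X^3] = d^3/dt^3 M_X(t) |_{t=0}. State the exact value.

M_X(t) = ₁F₁(2; 3; t)
dM/dt = 2*₁F₁(3; 4; t)/3
d^2M/dt^2 = ₁F₁(4; 5; t)/2
d^3M/dt^3 = 2*₁F₁(5; 6; t)/5

E[X^3] = d^3M/dt^3 |_{t=0} = 2/5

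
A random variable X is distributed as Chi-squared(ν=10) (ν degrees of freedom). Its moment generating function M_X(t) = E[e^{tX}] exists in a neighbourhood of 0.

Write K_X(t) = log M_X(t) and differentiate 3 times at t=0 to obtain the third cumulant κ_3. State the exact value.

M_X(t) = (1 - 2*t)^(-5)
K_X(t) = log M_X(t) = -5*log(1 - 2*t)
D^3[K](t) = -80/(8*t^3 - 12*t^2 + 6*t - 1)

κ_3 = D^3[K](0) = 80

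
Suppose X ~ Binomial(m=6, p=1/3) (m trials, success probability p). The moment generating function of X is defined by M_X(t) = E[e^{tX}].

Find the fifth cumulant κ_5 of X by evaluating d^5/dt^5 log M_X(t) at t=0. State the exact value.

M_X(t) = (e^(t)/3 + 2/3)^6
K_X(t) = log M_X(t) = 6*log(e^(t)/3 + 2/3)
dK/dt = 6*e^(t)/(e^(t) + 2)
d^2K/dt^2 = 12*e^(t)/(e^(2*t) + 4*e^(t) + 4)
d^3K/dt^3 = (-12*e^(2*t) + 24*e^(t))/(e^(3*t) + 6*e^(2*t) + 12*e^(t) + 8)
d^4K/dt^4 = (12*e^(3*t) - 96*e^(2*t) + 48*e^(t))/(e^(4*t) + 8*e^(3*t) + 24*e^(2*t) + 32*e^(t) + 16)
d^5K/dt^5 = (-12*e^(4*t) + 264*e^(3*t) - 528*e^(2*t) + 96*e^(t))/(e^(5*t) + 10*e^(4*t) + 40*e^(3*t) + 80*e^(2*t) + 80*e^(t) + 32)

κ_5 = d^5K/dt^5 |_{t=0} = -20/27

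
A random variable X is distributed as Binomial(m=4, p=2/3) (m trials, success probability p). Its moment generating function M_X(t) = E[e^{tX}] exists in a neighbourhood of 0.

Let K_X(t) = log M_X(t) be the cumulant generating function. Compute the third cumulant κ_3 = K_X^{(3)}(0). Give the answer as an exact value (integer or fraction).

M_X(t) = (2*e^(t)/3 + 1/3)^4
K_X(t) = log M_X(t) = 4*log(2*e^(t)/3 + 1/3)
dK/dt = 8*e^(t)/(2*e^(t) + 1)
d^2K/dt^2 = 8*e^(t)/(4*e^(2*t) + 4*e^(t) + 1)
d^3K/dt^3 = (-16*e^(2*t) + 8*e^(t))/(8*e^(3*t) + 12*e^(2*t) + 6*e^(t) + 1)

κ_3 = d^3K/dt^3 |_{t=0} = -8/27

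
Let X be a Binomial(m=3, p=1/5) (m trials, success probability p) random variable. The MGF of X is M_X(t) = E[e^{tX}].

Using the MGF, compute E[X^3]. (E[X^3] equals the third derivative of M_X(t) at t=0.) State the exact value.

M_X(t) = (e^(t)/5 + 4/5)^3
dM/dt = 3*e^(3*t)/125 + 24*e^(2*t)/125 + 48*e^(t)/125
d^2M/dt^2 = 9*e^(3*t)/125 + 48*e^(2*t)/125 + 48*e^(t)/125
d^3M/dt^3 = 27*e^(3*t)/125 + 96*e^(2*t)/125 + 48*e^(t)/125

E[X^3] = d^3M/dt^3 |_{t=0} = 171/125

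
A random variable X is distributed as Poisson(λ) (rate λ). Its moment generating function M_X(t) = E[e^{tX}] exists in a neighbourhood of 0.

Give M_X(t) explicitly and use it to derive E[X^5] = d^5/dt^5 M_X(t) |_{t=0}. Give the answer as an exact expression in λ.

M_X(t) = e^(λ*(e^(t) - 1))
D^5[M](t) = (λ^5*e^(5*t)*e^(λ*e^(t)) + 10*λ^4*e^(4*t)*e^(λ*e^(t)) + 25*λ^3*e^(3*t)*e^(λ*e^(t)) + 15*λ^2*e^(2*t)*e^(λ*e^(t)) + λ*e^(t)*e^(λ*e^(t)))*e^(-λ)

E[X^5] = D^5[M](0) = λ*(λ^4 + 10*λ^3 + 25*λ^2 + 15*λ + 1)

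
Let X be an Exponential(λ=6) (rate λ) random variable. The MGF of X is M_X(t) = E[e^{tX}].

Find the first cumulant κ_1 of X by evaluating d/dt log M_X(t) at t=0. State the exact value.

M_X(t) = 6/(6 - t)
K_X(t) = log M_X(t) = -log(6 - t) + log(6)
K^(1)(t) = -1/(t - 6)

κ_1 = K^(1)(0) = 1/6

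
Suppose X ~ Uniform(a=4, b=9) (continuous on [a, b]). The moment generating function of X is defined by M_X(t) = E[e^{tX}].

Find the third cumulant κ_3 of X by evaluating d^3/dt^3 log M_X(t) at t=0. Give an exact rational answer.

κ_3 = K^(3)(0) = 0

M_X(t) = (e^(9*t) - e^(4*t))/(5*t)
K_X(t) = log M_X(t) = -log(t) + log(e^(9*t) - e^(4*t)) - log(5)
K^(3)(t) = (125*t^3*e^(10*t) + 125*t^3*e^(5*t) - 2*e^(15*t) + 6*e^(10*t) - 6*e^(5*t) + 2)/(t^3*e^(15*t) - 3*t^3*e^(10*t) + 3*t^3*e^(5*t) - t^3)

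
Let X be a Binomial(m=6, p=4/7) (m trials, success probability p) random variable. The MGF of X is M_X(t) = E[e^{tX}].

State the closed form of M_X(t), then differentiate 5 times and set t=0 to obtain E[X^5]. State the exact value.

E[X^5] = M′′′′′(0) = 19123704/16807

M_X(t) = (4*e^(t)/7 + 3/7)^6
M′(t) = 24576*e^(6*t)/117649 + 92160*e^(5*t)/117649 + 138240*e^(4*t)/117649 + 103680*e^(3*t)/117649 + 38880*e^(2*t)/117649 + 5832*e^(t)/117649
M′′(t) = 147456*e^(6*t)/117649 + 460800*e^(5*t)/117649 + 552960*e^(4*t)/117649 + 311040*e^(3*t)/117649 + 77760*e^(2*t)/117649 + 5832*e^(t)/117649
M′′′(t) = 884736*e^(6*t)/117649 + 2304000*e^(5*t)/117649 + 2211840*e^(4*t)/117649 + 933120*e^(3*t)/117649 + 155520*e^(2*t)/117649 + 5832*e^(t)/117649
M′′′′(t) = 5308416*e^(6*t)/117649 + 11520000*e^(5*t)/117649 + 8847360*e^(4*t)/117649 + 2799360*e^(3*t)/117649 + 311040*e^(2*t)/117649 + 5832*e^(t)/117649
M′′′′′(t) = 31850496*e^(6*t)/117649 + 57600000*e^(5*t)/117649 + 35389440*e^(4*t)/117649 + 8398080*e^(3*t)/117649 + 622080*e^(2*t)/117649 + 5832*e^(t)/117649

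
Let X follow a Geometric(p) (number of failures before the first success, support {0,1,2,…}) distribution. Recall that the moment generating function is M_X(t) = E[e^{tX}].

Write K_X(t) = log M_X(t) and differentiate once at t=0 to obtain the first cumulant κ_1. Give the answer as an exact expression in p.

κ_1 = K^(1)(0) = (1 - p)/p

M_X(t) = p/(-(1 - p)*e^(t) + 1)
K_X(t) = log M_X(t) = log(p) - log(-(1 - p)*e^(t) + 1)
K^(1)(t) = (-p*e^(t) + e^(t))/(p*e^(t) - e^(t) + 1)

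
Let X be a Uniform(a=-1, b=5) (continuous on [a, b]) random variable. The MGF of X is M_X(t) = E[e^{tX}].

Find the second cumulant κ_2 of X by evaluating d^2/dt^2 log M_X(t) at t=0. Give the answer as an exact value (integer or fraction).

κ_2 = d^2K/dt^2 |_{t=0} = 3

M_X(t) = (e^(5*t) - e^(-t))/(6*t)
K_X(t) = log M_X(t) = -log(t) + log(e^(5*t) - e^(-t)) - log(6)
dK/dt = (5*t*e^(6*t) + t - e^(6*t) + 1)/(t*e^(6*t) - t)
d^2K/dt^2 = (-36*t^2*e^(6*t) + e^(12*t) - 2*e^(6*t) + 1)/(t^2*e^(12*t) - 2*t^2*e^(6*t) + t^2)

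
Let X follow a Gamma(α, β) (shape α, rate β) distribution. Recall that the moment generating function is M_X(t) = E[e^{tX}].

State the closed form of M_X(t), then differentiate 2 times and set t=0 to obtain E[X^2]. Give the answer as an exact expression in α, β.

E[X^2] = M′′(0) = α*(α + 1)/β^2

M_X(t) = (β/(β - t))^α
M′(t) = -α*β^α*(1/(β - t))^α/(-β + t)
M′′(t) = (α^2*β^α*(1/(β - t))^α + α*β^α*(1/(β - t))^α)/(β^2 - 2*β*t + t^2)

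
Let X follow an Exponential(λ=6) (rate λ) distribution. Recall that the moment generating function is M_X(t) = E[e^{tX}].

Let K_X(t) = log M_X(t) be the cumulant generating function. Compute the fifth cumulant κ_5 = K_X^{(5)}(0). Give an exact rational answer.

M_X(t) = 6/(6 - t)
K_X(t) = log M_X(t) = -log(6 - t) + log(6)
D^5[K](t) = -24/(t^5 - 30*t^4 + 360*t^3 - 2160*t^2 + 6480*t - 7776)

κ_5 = D^5[K](0) = 1/324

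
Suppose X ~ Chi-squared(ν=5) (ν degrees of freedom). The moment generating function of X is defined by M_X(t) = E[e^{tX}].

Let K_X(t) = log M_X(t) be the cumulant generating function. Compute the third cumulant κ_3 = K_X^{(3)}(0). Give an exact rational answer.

κ_3 = K^(3)(0) = 40

M_X(t) = (1 - 2*t)^(-5/2)
K_X(t) = log M_X(t) = -5*log(1 - 2*t)/2
K^(3)(t) = -40/(8*t^3 - 12*t^2 + 6*t - 1)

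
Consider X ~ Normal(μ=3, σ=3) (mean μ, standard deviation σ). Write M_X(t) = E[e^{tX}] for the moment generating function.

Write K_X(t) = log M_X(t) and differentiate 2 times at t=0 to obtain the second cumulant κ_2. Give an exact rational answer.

M_X(t) = e^(9*t^2/2 + 3*t)
K_X(t) = log M_X(t) = 9*t^2/2 + 3*t
D^2[K](t) = 9

κ_2 = D^2[K](0) = 9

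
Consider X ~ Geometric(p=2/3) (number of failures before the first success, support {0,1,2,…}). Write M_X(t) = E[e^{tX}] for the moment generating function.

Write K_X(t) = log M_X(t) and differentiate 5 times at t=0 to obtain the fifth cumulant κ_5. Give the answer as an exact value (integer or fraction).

M_X(t) = 2/(3*(1 - e^(t)/3))
K_X(t) = log M_X(t) = -log(1 - e^(t)/3) - log(3) + log(2)
D^5[K](t) = (-3*e^(4*t) - 99*e^(3*t) - 297*e^(2*t) - 81*e^(t))/(e^(5*t) - 15*e^(4*t) + 90*e^(3*t) - 270*e^(2*t) + 405*e^(t) - 243)

κ_5 = D^5[K](0) = 15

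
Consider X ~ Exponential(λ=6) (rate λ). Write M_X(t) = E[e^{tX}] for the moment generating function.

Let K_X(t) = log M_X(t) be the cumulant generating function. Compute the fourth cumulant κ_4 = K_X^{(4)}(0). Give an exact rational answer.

κ_4 = d^4K/dt^4 |_{t=0} = 1/216

M_X(t) = 6/(6 - t)
K_X(t) = log M_X(t) = -log(6 - t) + log(6)
dK/dt = -1/(t - 6)
d^2K/dt^2 = 1/(t^2 - 12*t + 36)
d^3K/dt^3 = -2/(t^3 - 18*t^2 + 108*t - 216)
d^4K/dt^4 = 6/(t^4 - 24*t^3 + 216*t^2 - 864*t + 1296)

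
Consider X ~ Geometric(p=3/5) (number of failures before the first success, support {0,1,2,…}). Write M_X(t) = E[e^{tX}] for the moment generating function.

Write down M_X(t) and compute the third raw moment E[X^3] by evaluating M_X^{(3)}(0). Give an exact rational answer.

M_X(t) = 3/(5*(1 - 2*e^(t)/5))
M^(3)(t) = (24*e^(3*t) + 240*e^(2*t) + 150*e^(t))/(16*e^(4*t) - 160*e^(3*t) + 600*e^(2*t) - 1000*e^(t) + 625)

E[X^3] = M^(3)(0) = 46/9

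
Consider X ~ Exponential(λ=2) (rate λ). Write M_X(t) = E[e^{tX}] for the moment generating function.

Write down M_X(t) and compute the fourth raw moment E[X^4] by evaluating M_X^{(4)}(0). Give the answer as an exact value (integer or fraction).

M_X(t) = 2/(2 - t)
dM/dt = 2/(t^2 - 4*t + 4)
d^2M/dt^2 = -4/(t^3 - 6*t^2 + 12*t - 8)
d^3M/dt^3 = 12/(t^4 - 8*t^3 + 24*t^2 - 32*t + 16)
d^4M/dt^4 = -48/(t^5 - 10*t^4 + 40*t^3 - 80*t^2 + 80*t - 32)

E[X^4] = d^4M/dt^4 |_{t=0} = 3/2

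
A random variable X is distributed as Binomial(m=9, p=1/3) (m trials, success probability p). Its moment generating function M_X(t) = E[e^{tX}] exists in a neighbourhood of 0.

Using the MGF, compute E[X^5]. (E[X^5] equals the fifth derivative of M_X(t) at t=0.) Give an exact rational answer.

M_X(t) = (e^(t)/3 + 2/3)^9

E[X^5] = D^5[M](0) = 9227/9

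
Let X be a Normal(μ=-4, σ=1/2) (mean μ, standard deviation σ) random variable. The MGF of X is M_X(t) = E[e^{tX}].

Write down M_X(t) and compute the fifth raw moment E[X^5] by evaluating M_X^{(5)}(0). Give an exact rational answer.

E[X^5] = d^5M/dt^5 |_{t=0} = -4751/4

M_X(t) = e^(t^2/8 - 4*t)
dM/dt = t*e^(-4*t)*e^(t^2/8)/4 - 4*e^(-4*t)*e^(t^2/8)
d^2M/dt^2 = (t^2*e^(t^2/8) - 32*t*e^(t^2/8) + 260*e^(t^2/8))*e^(-4*t)/16
d^3M/dt^3 = (t^3*e^(t^2/8) - 48*t^2*e^(t^2/8) + 780*t*e^(t^2/8) - 4288*e^(t^2/8))*e^(-4*t)/64
d^4M/dt^4 = (t^4*e^(t^2/8) - 64*t^3*e^(t^2/8) + 1560*t^2*e^(t^2/8) - 17152*t*e^(t^2/8) + 71728*e^(t^2/8))*e^(-4*t)/256
d^5M/dt^5 = (t^5*e^(t^2/8) - 80*t^4*e^(t^2/8) + 2600*t^3*e^(t^2/8) - 42880*t^2*e^(t^2/8) + 358640*t*e^(t^2/8) - 1216256*e^(t^2/8))*e^(-4*t)/1024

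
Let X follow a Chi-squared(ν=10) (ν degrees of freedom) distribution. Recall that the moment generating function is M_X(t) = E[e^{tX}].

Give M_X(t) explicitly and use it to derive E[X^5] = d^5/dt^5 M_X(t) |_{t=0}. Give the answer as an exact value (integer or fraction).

E[X^5] = D^5[M](0) = 483840

M_X(t) = (1 - 2*t)^(-5)
D^5[M](t) = 483840/(1024*t^10 - 5120*t^9 + 11520*t^8 - 15360*t^7 + 13440*t^6 - 8064*t^5 + 3360*t^4 - 960*t^3 + 180*t^2 - 20*t + 1)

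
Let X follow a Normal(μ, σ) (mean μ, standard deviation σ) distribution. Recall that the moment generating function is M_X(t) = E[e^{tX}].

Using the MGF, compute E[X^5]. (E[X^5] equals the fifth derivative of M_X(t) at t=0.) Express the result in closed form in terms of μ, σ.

E[X^5] = d^5M/dt^5 |_{t=0} = μ*(μ^4 + 10*μ^2*σ^2 + 15*σ^4)

M_X(t) = e^(μ*t + σ^2*t^2/2)
dM/dt = μ*e^(μ*t)*e^(σ^2*t^2/2) + σ^2*t*e^(μ*t)*e^(σ^2*t^2/2)
d^2M/dt^2 = μ^2*e^(μ*t)*e^(σ^2*t^2/2) + 2*μ*σ^2*t*e^(μ*t)*e^(σ^2*t^2/2) + σ^4*t^2*e^(μ*t)*e^(σ^2*t^2/2) + σ^2*e^(μ*t)*e^(σ^2*t^2/2)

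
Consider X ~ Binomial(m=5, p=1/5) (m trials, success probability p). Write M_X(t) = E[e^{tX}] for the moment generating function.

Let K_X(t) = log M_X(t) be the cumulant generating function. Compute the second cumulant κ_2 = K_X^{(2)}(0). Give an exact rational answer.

κ_2 = K^(2)(0) = 4/5

M_X(t) = (e^(t)/5 + 4/5)^5
K_X(t) = log M_X(t) = 5*log(e^(t)/5 + 4/5)
K^(2)(t) = 20*e^(t)/(e^(2*t) + 8*e^(t) + 16)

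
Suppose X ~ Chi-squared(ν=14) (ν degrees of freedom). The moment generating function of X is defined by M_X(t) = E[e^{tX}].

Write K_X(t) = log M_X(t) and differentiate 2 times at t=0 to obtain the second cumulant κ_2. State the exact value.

M_X(t) = (1 - 2*t)^(-7)
K_X(t) = log M_X(t) = -7*log(1 - 2*t)
D^2[K](t) = 28/(4*t^2 - 4*t + 1)

κ_2 = D^2[K](0) = 28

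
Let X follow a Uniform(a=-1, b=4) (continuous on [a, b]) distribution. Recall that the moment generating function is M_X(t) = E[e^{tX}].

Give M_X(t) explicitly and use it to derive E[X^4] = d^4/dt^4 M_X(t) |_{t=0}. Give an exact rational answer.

M_X(t) = (e^(4*t) - e^(-t))/(5*t)
M′(t) = (4*t*e^(5*t) + t - e^(5*t) + 1)*e^(-t)/(5*t^2)
M′′(t) = (16*t^2*e^(5*t) - t^2 - 8*t*e^(5*t) - 2*t + 2*e^(5*t) - 2)*e^(-t)/(5*t^3)
M′′′(t) = (64*t^3*e^(5*t) + t^3 - 48*t^2*e^(5*t) + 3*t^2 + 24*t*e^(5*t) + 6*t - 6*e^(5*t) + 6)*e^(-t)/(5*t^4)
M′′′′(t) = (256*t^4*e^(5*t) - t^4 - 256*t^3*e^(5*t) - 4*t^3 + 192*t^2*e^(5*t) - 12*t^2 - 96*t*e^(5*t) - 24*t + 24*e^(5*t) - 24)*e^(-t)/(5*t^5)

E[X^4] = M′′′′(0) = 41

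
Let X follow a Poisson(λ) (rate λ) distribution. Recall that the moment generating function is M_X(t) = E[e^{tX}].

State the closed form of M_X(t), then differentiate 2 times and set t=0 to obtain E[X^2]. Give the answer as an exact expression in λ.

E[X^2] = M^(2)(0) = λ*(λ + 1)

M_X(t) = e^(λ*(e^(t) - 1))
M^(2)(t) = (λ^2*e^(2*t)*e^(λ*e^(t)) + λ*e^(t)*e^(λ*e^(t)))*e^(-λ)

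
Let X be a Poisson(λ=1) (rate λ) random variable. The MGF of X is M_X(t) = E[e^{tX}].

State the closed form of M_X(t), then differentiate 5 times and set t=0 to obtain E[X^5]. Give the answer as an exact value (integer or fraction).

E[X^5] = M′′′′′(0) = 52

M_X(t) = e^(e^(t) - 1)
M′(t) = e^(-1)*e^(t)*e^(e^(t))
M′′(t) = (e^(2*t)*e^(e^(t)) + e^(t)*e^(e^(t)))*e^(-1)
M′′′(t) = (e^(3*t)*e^(e^(t)) + 3*e^(2*t)*e^(e^(t)) + e^(t)*e^(e^(t)))*e^(-1)
M′′′′(t) = (e^(4*t)*e^(e^(t)) + 6*e^(3*t)*e^(e^(t)) + 7*e^(2*t)*e^(e^(t)) + e^(t)*e^(e^(t)))*e^(-1)
M′′′′′(t) = (e^(5*t)*e^(e^(t)) + 10*e^(4*t)*e^(e^(t)) + 25*e^(3*t)*e^(e^(t)) + 15*e^(2*t)*e^(e^(t)) + e^(t)*e^(e^(t)))*e^(-1)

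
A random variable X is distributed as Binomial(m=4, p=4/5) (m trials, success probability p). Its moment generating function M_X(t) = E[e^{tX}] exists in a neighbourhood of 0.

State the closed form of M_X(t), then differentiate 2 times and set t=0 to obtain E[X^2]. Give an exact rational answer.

E[X^2] = d^2M/dt^2 |_{t=0} = 272/25

M_X(t) = (4*e^(t)/5 + 1/5)^4
dM/dt = 1024*e^(4*t)/625 + 768*e^(3*t)/625 + 192*e^(2*t)/625 + 16*e^(t)/625
d^2M/dt^2 = 4096*e^(4*t)/625 + 2304*e^(3*t)/625 + 384*e^(2*t)/625 + 16*e^(t)/625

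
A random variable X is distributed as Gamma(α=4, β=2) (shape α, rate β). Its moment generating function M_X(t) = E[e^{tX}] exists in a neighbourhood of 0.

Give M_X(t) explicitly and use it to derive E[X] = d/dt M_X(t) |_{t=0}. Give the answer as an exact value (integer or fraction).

M_X(t) = 16/(2 - t)^4
dM/dt = -64/(t^5 - 10*t^4 + 40*t^3 - 80*t^2 + 80*t - 32)

E[X] = dM/dt |_{t=0} = 2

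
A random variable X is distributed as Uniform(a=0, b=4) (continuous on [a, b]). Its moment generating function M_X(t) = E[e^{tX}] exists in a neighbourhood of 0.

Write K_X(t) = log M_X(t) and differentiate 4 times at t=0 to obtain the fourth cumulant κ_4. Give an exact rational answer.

M_X(t) = (e^(4*t) - 1)/(4*t)
K_X(t) = log M_X(t) = -log(t) + log(e^(4*t) - 1) - 2*log(2)

κ_4 = D^4[K](0) = -32/15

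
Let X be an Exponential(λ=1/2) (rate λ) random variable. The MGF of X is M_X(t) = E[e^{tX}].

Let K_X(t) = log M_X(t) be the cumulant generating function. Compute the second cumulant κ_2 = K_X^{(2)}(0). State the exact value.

κ_2 = D^2[K](0) = 4

M_X(t) = 1/(2*(1/2 - t))
K_X(t) = log M_X(t) = -log(1/2 - t) - log(2)
D^2[K](t) = 4/(4*t^2 - 4*t + 1)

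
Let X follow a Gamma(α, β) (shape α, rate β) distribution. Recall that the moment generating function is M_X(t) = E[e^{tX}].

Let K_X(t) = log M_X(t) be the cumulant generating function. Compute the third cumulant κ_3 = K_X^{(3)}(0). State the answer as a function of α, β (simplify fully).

κ_3 = K^(3)(0) = 2*α/β^3

M_X(t) = (β/(β - t))^α
K_X(t) = log M_X(t) = α*(log(β) - log(β - t))
K^(3)(t) = -2*α/(-β^3 + 3*β^2*t - 3*β*t^2 + t^3)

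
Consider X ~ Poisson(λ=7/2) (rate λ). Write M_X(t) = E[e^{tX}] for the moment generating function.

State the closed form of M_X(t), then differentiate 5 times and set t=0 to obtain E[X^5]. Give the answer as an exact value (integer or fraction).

M_X(t) = e^(7*e^(t)/2 - 7/2)
M′(t) = 7*e^(-7/2)*e^(t)*e^(7*e^(t)/2)/2
M′′(t) = (49*e^(2*t)*e^(7*e^(t)/2) + 14*e^(t)*e^(7*e^(t)/2))*e^(-7/2)/4
M′′′(t) = (343*e^(3*t)*e^(7*e^(t)/2) + 294*e^(2*t)*e^(7*e^(t)/2) + 28*e^(t)*e^(7*e^(t)/2))*e^(-7/2)/8
M′′′′(t) = (2401*e^(4*t)*e^(7*e^(t)/2) + 4116*e^(3*t)*e^(7*e^(t)/2) + 1372*e^(2*t)*e^(7*e^(t)/2) + 56*e^(t)*e^(7*e^(t)/2))*e^(-7/2)/16
M′′′′′(t) = (16807*e^(5*t)*e^(7*e^(t)/2) + 48020*e^(4*t)*e^(7*e^(t)/2) + 34300*e^(3*t)*e^(7*e^(t)/2) + 5880*e^(2*t)*e^(7*e^(t)/2) + 112*e^(t)*e^(7*e^(t)/2))*e^(-7/2)/32

E[X^5] = M′′′′′(0) = 105119/32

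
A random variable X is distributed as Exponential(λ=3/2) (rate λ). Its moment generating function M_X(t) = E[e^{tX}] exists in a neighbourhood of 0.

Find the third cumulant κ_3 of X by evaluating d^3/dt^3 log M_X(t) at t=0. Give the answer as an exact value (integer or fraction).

κ_3 = K′′′(0) = 16/27

M_X(t) = 3/(2*(3/2 - t))
K_X(t) = log M_X(t) = -log(3/2 - t) - log(2) + log(3)
K′(t) = -2/(2*t - 3)
K′′(t) = 4/(4*t^2 - 12*t + 9)
K′′′(t) = -16/(8*t^3 - 36*t^2 + 54*t - 27)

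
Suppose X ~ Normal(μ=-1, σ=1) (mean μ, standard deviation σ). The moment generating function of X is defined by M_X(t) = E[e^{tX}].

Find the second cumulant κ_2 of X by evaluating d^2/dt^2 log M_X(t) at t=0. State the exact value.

κ_2 = D^2[K](0) = 1

M_X(t) = e^(t^2/2 - t)
K_X(t) = log M_X(t) = t^2/2 - t
D^2[K](t) = 1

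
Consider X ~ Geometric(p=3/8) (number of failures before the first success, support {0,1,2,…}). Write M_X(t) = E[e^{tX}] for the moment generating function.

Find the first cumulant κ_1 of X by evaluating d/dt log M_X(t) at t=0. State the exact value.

κ_1 = dK/dt |_{t=0} = 5/3

M_X(t) = 3/(8*(1 - 5*e^(t)/8))
K_X(t) = log M_X(t) = -log(1 - 5*e^(t)/8) - 3*log(2) + log(3)
dK/dt = -5*e^(t)/(5*e^(t) - 8)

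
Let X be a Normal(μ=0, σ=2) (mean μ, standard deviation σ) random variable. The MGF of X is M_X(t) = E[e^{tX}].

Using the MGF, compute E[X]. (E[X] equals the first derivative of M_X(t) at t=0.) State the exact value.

M_X(t) = e^(2*t^2)
dM/dt = 4*t*e^(2*t^2)

E[X] = dM/dt |_{t=0} = 0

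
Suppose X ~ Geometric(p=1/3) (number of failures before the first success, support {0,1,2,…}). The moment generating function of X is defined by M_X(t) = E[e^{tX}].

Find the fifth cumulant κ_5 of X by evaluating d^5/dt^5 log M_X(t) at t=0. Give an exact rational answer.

κ_5 = D^5[K](0) = 2190

M_X(t) = 1/(3*(1 - 2*e^(t)/3))
K_X(t) = log M_X(t) = -log(1 - 2*e^(t)/3) - log(3)
D^5[K](t) = (-48*e^(4*t) - 792*e^(3*t) - 1188*e^(2*t) - 162*e^(t))/(32*e^(5*t) - 240*e^(4*t) + 720*e^(3*t) - 1080*e^(2*t) + 810*e^(t) - 243)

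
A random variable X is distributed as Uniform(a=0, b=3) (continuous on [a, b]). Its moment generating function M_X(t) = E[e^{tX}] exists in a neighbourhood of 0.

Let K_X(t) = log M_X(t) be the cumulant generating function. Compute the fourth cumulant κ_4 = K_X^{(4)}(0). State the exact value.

M_X(t) = (e^(3*t) - 1)/(3*t)
K_X(t) = log M_X(t) = -log(t) + log(e^(3*t) - 1) - log(3)
K′(t) = (3*t*e^(3*t) - e^(3*t) + 1)/(t*e^(3*t) - t)
K′′(t) = (-9*t^2*e^(3*t) + e^(6*t) - 2*e^(3*t) + 1)/(t^2*e^(6*t) - 2*t^2*e^(3*t) + t^2)
K′′′(t) = (27*t^3*e^(6*t) + 27*t^3*e^(3*t) - 2*e^(9*t) + 6*e^(6*t) - 6*e^(3*t) + 2)/(t^3*e^(9*t) - 3*t^3*e^(6*t) + 3*t^3*e^(3*t) - t^3)

κ_4 = K′′′′(0) = -27/40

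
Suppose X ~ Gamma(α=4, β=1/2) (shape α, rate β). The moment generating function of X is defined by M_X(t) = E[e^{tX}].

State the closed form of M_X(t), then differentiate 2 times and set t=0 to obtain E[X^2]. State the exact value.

M_X(t) = 1/(16*(1/2 - t)^4)
dM/dt = -8/(32*t^5 - 80*t^4 + 80*t^3 - 40*t^2 + 10*t - 1)
d^2M/dt^2 = 80/(64*t^6 - 192*t^5 + 240*t^4 - 160*t^3 + 60*t^2 - 12*t + 1)

E[X^2] = d^2M/dt^2 |_{t=0} = 80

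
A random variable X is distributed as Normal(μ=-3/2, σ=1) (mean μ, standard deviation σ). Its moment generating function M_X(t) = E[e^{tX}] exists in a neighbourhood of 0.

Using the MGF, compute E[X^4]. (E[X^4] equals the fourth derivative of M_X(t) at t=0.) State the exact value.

M_X(t) = e^(t^2/2 - 3*t/2)
dM/dt = t*e^(-3*t/2)*e^(t^2/2) - 3*e^(-3*t/2)*e^(t^2/2)/2
d^2M/dt^2 = (4*t^2*e^(t^2/2) - 12*t*e^(t^2/2) + 13*e^(t^2/2))*e^(-3*t/2)/4
d^3M/dt^3 = (8*t^3*e^(t^2/2) - 36*t^2*e^(t^2/2) + 78*t*e^(t^2/2) - 63*e^(t^2/2))*e^(-3*t/2)/8
d^4M/dt^4 = (16*t^4*e^(t^2/2) - 96*t^3*e^(t^2/2) + 312*t^2*e^(t^2/2) - 504*t*e^(t^2/2) + 345*e^(t^2/2))*e^(-3*t/2)/16

E[X^4] = d^4M/dt^4 |_{t=0} = 345/16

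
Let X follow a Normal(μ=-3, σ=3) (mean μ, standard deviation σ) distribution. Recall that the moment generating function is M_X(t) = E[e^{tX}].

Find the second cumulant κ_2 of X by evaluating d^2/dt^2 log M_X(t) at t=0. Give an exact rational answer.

κ_2 = K′′(0) = 9

M_X(t) = e^(9*t^2/2 - 3*t)
K_X(t) = log M_X(t) = 9*t^2/2 - 3*t
K′(t) = 9*t - 3
K′′(t) = 9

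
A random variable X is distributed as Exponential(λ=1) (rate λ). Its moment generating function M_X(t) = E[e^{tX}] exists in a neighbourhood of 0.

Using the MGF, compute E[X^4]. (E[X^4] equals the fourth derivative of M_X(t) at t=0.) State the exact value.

E[X^4] = M′′′′(0) = 24

M_X(t) = 1/(1 - t)
M′(t) = 1/(t^2 - 2*t + 1)
M′′(t) = -2/(t^3 - 3*t^2 + 3*t - 1)
M′′′(t) = 6/(t^4 - 4*t^3 + 6*t^2 - 4*t + 1)
M′′′′(t) = -24/(t^5 - 5*t^4 + 10*t^3 - 10*t^2 + 5*t - 1)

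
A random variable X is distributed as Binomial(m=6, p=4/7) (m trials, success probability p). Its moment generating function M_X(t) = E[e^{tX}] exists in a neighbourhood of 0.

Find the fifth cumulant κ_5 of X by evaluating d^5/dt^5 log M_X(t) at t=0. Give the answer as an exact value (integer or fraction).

M_X(t) = (4*e^(t)/7 + 3/7)^6
K_X(t) = log M_X(t) = 6*log(4*e^(t)/7 + 3/7)
D^5[K](t) = (-4608*e^(4*t) + 38016*e^(3*t) - 28512*e^(2*t) + 1944*e^(t))/(1024*e^(5*t) + 3840*e^(4*t) + 5760*e^(3*t) + 4320*e^(2*t) + 1620*e^(t) + 243)

κ_5 = D^5[K](0) = 6840/16807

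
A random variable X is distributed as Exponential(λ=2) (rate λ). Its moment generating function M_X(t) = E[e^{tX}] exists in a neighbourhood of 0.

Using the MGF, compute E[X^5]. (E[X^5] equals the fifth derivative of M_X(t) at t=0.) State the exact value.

E[X^5] = M^(5)(0) = 15/4

M_X(t) = 2/(2 - t)
M^(5)(t) = 240/(t^6 - 12*t^5 + 60*t^4 - 160*t^3 + 240*t^2 - 192*t + 64)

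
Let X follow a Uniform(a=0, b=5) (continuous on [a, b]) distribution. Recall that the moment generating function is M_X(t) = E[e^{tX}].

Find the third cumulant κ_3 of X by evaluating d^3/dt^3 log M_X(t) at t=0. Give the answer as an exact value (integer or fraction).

κ_3 = K^(3)(0) = 0

M_X(t) = (e^(5*t) - 1)/(5*t)
K_X(t) = log M_X(t) = -log(t) + log(e^(5*t) - 1) - log(5)
K^(3)(t) = (125*t^3*e^(10*t) + 125*t^3*e^(5*t) - 2*e^(15*t) + 6*e^(10*t) - 6*e^(5*t) + 2)/(t^3*e^(15*t) - 3*t^3*e^(10*t) + 3*t^3*e^(5*t) - t^3)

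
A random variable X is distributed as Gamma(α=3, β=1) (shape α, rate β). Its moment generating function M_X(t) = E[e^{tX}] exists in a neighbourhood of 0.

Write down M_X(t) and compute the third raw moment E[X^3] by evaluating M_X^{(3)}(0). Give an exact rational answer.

E[X^3] = M′′′(0) = 60

M_X(t) = (1 - t)^(-3)
M′(t) = 3/(t^4 - 4*t^3 + 6*t^2 - 4*t + 1)
M′′(t) = -12/(t^5 - 5*t^4 + 10*t^3 - 10*t^2 + 5*t - 1)
M′′′(t) = 60/(t^6 - 6*t^5 + 15*t^4 - 20*t^3 + 15*t^2 - 6*t + 1)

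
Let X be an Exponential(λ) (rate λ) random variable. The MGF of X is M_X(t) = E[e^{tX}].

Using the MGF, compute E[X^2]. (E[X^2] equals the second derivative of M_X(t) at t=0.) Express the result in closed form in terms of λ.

E[X^2] = D^2[M](0) = 2/λ^2

M_X(t) = λ/(λ - t)
D^2[M](t) = -2*λ/(-λ^3 + 3*λ^2*t - 3*λ*t^2 + t^3)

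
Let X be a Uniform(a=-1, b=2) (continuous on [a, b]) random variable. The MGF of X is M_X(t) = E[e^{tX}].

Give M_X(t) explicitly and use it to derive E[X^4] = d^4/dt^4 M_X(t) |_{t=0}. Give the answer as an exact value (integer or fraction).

M_X(t) = (e^(2*t) - e^(-t))/(3*t)
M′(t) = (2*t*e^(3*t) + t - e^(3*t) + 1)*e^(-t)/(3*t^2)
M′′(t) = (4*t^2*e^(3*t) - t^2 - 4*t*e^(3*t) - 2*t + 2*e^(3*t) - 2)*e^(-t)/(3*t^3)
M′′′(t) = (8*t^3*e^(3*t) + t^3 - 12*t^2*e^(3*t) + 3*t^2 + 12*t*e^(3*t) + 6*t - 6*e^(3*t) + 6)*e^(-t)/(3*t^4)
M′′′′(t) = (16*t^4*e^(3*t) - t^4 - 32*t^3*e^(3*t) - 4*t^3 + 48*t^2*e^(3*t) - 12*t^2 - 48*t*e^(3*t) - 24*t + 24*e^(3*t) - 24)*e^(-t)/(3*t^5)

E[X^4] = M′′′′(0) = 11/5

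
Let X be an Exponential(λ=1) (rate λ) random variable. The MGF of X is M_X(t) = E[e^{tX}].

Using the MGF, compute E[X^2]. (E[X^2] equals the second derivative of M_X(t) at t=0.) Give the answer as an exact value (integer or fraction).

M_X(t) = 1/(1 - t)
M^(2)(t) = -2/(t^3 - 3*t^2 + 3*t - 1)

E[X^2] = M^(2)(0) = 2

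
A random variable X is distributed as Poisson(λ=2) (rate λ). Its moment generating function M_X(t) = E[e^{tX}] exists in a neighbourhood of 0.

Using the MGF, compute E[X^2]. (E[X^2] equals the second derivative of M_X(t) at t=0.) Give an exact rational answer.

E[X^2] = M^(2)(0) = 6

M_X(t) = e^(2*e^(t) - 2)
M^(2)(t) = (4*e^(2*t)*e^(2*e^(t)) + 2*e^(t)*e^(2*e^(t)))*e^(-2)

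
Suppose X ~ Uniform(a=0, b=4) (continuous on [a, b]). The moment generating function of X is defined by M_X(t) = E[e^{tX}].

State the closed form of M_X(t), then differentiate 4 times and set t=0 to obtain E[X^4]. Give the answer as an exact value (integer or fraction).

E[X^4] = d^4M/dt^4 |_{t=0} = 256/5

M_X(t) = (e^(4*t) - 1)/(4*t)
dM/dt = (4*t*e^(4*t) - e^(4*t) + 1)/(4*t^2)
d^2M/dt^2 = (8*t^2*e^(4*t) - 4*t*e^(4*t) + e^(4*t) - 1)/(2*t^3)
d^3M/dt^3 = (32*t^3*e^(4*t) - 24*t^2*e^(4*t) + 12*t*e^(4*t) - 3*e^(4*t) + 3)/(2*t^4)
d^4M/dt^4 = (64*t^4*e^(4*t) - 64*t^3*e^(4*t) + 48*t^2*e^(4*t) - 24*t*e^(4*t) + 6*e^(4*t) - 6)/t^5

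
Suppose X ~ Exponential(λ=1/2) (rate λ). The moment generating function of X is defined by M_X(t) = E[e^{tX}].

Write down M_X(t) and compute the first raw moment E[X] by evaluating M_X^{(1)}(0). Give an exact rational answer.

E[X] = dM/dt |_{t=0} = 2

M_X(t) = 1/(2*(1/2 - t))
dM/dt = 2/(4*t^2 - 4*t + 1)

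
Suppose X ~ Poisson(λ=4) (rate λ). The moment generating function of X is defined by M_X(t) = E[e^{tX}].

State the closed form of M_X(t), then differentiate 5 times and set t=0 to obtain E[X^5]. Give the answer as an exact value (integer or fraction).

M_X(t) = e^(4*e^(t) - 4)
dM/dt = 4*e^(-4)*e^(t)*e^(4*e^(t))
d^2M/dt^2 = (16*e^(2*t)*e^(4*e^(t)) + 4*e^(t)*e^(4*e^(t)))*e^(-4)
d^3M/dt^3 = (64*e^(3*t)*e^(4*e^(t)) + 48*e^(2*t)*e^(4*e^(t)) + 4*e^(t)*e^(4*e^(t)))*e^(-4)
d^4M/dt^4 = (256*e^(4*t)*e^(4*e^(t)) + 384*e^(3*t)*e^(4*e^(t)) + 112*e^(2*t)*e^(4*e^(t)) + 4*e^(t)*e^(4*e^(t)))*e^(-4)
d^5M/dt^5 = (1024*e^(5*t)*e^(4*e^(t)) + 2560*e^(4*t)*e^(4*e^(t)) + 1600*e^(3*t)*e^(4*e^(t)) + 240*e^(2*t)*e^(4*e^(t)) + 4*e^(t)*e^(4*e^(t)))*e^(-4)

E[X^5] = d^5M/dt^5 |_{t=0} = 5428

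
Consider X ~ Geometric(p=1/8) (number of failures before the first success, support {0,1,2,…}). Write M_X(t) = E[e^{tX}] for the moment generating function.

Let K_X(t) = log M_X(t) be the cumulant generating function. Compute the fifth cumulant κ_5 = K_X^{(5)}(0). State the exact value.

κ_5 = K^(5)(0) = 565320

M_X(t) = 1/(8*(1 - 7*e^(t)/8))
K_X(t) = log M_X(t) = -log(1 - 7*e^(t)/8) - 3*log(2)
K^(5)(t) = (-19208*e^(4*t) - 241472*e^(3*t) - 275968*e^(2*t) - 28672*e^(t))/(16807*e^(5*t) - 96040*e^(4*t) + 219520*e^(3*t) - 250880*e^(2*t) + 143360*e^(t) - 32768)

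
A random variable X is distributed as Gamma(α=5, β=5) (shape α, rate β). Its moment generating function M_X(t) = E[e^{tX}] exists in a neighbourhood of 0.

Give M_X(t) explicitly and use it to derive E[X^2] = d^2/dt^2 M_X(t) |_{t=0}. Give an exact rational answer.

M_X(t) = 3125/(5 - t)^5
D^2[M](t) = -93750/(t^7 - 35*t^6 + 525*t^5 - 4375*t^4 + 21875*t^3 - 65625*t^2 + 109375*t - 78125)

E[X^2] = D^2[M](0) = 6/5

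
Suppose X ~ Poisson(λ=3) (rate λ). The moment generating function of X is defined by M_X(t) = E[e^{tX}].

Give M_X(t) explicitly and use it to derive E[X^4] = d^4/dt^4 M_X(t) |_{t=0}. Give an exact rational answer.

E[X^4] = M^(4)(0) = 309

M_X(t) = e^(3*e^(t) - 3)
M^(4)(t) = (81*e^(4*t)*e^(3*e^(t)) + 162*e^(3*t)*e^(3*e^(t)) + 63*e^(2*t)*e^(3*e^(t)) + 3*e^(t)*e^(3*e^(t)))*e^(-3)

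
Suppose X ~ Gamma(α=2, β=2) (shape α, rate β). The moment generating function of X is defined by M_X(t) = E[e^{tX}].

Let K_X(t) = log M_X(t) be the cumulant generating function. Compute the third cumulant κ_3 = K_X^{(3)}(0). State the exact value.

M_X(t) = 4/(2 - t)^2
K_X(t) = log M_X(t) = -2*log(2 - t) + 2*log(2)
dK/dt = -2/(t - 2)
d^2K/dt^2 = 2/(t^2 - 4*t + 4)
d^3K/dt^3 = -4/(t^3 - 6*t^2 + 12*t - 8)

κ_3 = d^3K/dt^3 |_{t=0} = 1/2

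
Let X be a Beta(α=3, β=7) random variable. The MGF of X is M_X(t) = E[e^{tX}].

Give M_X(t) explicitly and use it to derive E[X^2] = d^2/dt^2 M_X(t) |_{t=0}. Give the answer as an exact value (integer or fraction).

E[X^2] = M^(2)(0) = 6/55

M_X(t) = ₁F₁(3; 10; t)
M^(2)(t) = 6*₁F₁(5; 12; t)/55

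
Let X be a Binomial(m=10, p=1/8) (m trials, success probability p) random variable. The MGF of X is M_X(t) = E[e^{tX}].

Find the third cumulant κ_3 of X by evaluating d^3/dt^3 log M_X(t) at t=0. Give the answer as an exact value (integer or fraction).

κ_3 = K′′′(0) = 105/128

M_X(t) = (e^(t)/8 + 7/8)^10
K_X(t) = log M_X(t) = 10*log(e^(t)/8 + 7/8)
K′(t) = 10*e^(t)/(e^(t) + 7)
K′′(t) = 70*e^(t)/(e^(2*t) + 14*e^(t) + 49)
K′′′(t) = (-70*e^(2*t) + 490*e^(t))/(e^(3*t) + 21*e^(2*t) + 147*e^(t) + 343)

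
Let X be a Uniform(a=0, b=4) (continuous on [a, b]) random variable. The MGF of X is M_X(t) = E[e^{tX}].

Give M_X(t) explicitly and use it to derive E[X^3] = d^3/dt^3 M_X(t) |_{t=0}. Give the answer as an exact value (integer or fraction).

E[X^3] = M′′′(0) = 16

M_X(t) = (e^(4*t) - 1)/(4*t)
M′(t) = (4*t*e^(4*t) - e^(4*t) + 1)/(4*t^2)
M′′(t) = (8*t^2*e^(4*t) - 4*t*e^(4*t) + e^(4*t) - 1)/(2*t^3)
M′′′(t) = (32*t^3*e^(4*t) - 24*t^2*e^(4*t) + 12*t*e^(4*t) - 3*e^(4*t) + 3)/(2*t^4)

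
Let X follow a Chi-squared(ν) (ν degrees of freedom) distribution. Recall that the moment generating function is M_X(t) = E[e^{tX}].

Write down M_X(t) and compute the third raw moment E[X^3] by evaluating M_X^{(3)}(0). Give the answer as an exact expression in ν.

E[X^3] = D^3[M](0) = ν*(ν^2 + 6*ν + 8)

M_X(t) = (1 - 2*t)^(-ν/2)
D^3[M](t) = (-ν^3 - 6*ν^2 - 8*ν)/(8*t^3*(1 - 2*t)^(ν/2) - 12*t^2*(1 - 2*t)^(ν/2) + 6*t*(1 - 2*t)^(ν/2) - (1 - 2*t)^(ν/2))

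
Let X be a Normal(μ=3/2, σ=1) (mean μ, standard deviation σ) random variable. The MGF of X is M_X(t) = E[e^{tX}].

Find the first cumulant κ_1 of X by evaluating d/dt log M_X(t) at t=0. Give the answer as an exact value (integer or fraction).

M_X(t) = e^(t^2/2 + 3*t/2)
K_X(t) = log M_X(t) = t^2/2 + 3*t/2
K^(1)(t) = t + 3/2

κ_1 = K^(1)(0) = 3/2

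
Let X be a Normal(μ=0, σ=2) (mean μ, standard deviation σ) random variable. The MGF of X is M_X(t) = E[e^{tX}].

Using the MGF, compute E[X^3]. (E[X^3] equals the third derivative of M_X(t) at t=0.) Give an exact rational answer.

M_X(t) = e^(2*t^2)
dM/dt = 4*t*e^(2*t^2)
d^2M/dt^2 = 16*t^2*e^(2*t^2) + 4*e^(2*t^2)
d^3M/dt^3 = 64*t^3*e^(2*t^2) + 48*t*e^(2*t^2)

E[X^3] = d^3M/dt^3 |_{t=0} = 0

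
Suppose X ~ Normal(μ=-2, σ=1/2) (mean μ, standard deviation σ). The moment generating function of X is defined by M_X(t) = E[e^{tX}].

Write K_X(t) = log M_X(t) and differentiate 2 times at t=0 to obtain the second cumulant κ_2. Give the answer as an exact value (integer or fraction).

M_X(t) = e^(t^2/8 - 2*t)
K_X(t) = log M_X(t) = t^2/8 - 2*t
K^(2)(t) = 1/4

κ_2 = K^(2)(0) = 1/4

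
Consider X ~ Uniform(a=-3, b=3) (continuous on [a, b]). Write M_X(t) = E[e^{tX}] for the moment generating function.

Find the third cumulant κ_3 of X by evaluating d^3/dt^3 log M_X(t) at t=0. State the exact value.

κ_3 = D^3[K](0) = 0

M_X(t) = (e^(3*t) - e^(-3*t))/(6*t)
K_X(t) = log M_X(t) = -log(t) + log(e^(3*t) - e^(-3*t)) - log(6)
D^3[K](t) = (216*t^3*e^(12*t) + 216*t^3*e^(6*t) - 2*e^(18*t) + 6*e^(12*t) - 6*e^(6*t) + 2)/(t^3*e^(18*t) - 3*t^3*e^(12*t) + 3*t^3*e^(6*t) - t^3)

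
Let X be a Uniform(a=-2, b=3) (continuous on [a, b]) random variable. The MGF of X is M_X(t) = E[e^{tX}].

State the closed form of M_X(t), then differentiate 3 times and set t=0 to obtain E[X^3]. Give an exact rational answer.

E[X^3] = d^3M/dt^3 |_{t=0} = 13/4

M_X(t) = (e^(3*t) - e^(-2*t))/(5*t)
dM/dt = (3*t*e^(5*t) + 2*t - e^(5*t) + 1)*e^(-2*t)/(5*t^2)
d^2M/dt^2 = (9*t^2*e^(5*t) - 4*t^2 - 6*t*e^(5*t) - 4*t + 2*e^(5*t) - 2)*e^(-2*t)/(5*t^3)
d^3M/dt^3 = (27*t^3*e^(5*t) + 8*t^3 - 27*t^2*e^(5*t) + 12*t^2 + 18*t*e^(5*t) + 12*t - 6*e^(5*t) + 6)*e^(-2*t)/(5*t^4)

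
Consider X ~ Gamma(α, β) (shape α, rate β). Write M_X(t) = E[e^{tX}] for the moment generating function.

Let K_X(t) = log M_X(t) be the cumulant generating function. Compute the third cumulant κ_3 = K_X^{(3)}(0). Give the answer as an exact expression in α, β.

κ_3 = K^(3)(0) = 2*α/β^3

M_X(t) = (β/(β - t))^α
K_X(t) = log M_X(t) = α*(log(β) - log(β - t))
K^(3)(t) = -2*α/(-β^3 + 3*β^2*t - 3*β*t^2 + t^3)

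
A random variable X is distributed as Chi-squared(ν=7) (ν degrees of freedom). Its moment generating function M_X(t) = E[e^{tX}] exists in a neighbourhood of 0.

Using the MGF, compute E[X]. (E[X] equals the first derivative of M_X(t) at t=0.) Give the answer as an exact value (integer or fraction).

M_X(t) = (1 - 2*t)^(-7/2)
M^(1)(t) = 7/(16*t^4*√(1 - 2*t) - 32*t^3*√(1 - 2*t) + 24*t^2*√(1 - 2*t) - 8*t*√(1 - 2*t) + √(1 - 2*t))

E[X] = M^(1)(0) = 7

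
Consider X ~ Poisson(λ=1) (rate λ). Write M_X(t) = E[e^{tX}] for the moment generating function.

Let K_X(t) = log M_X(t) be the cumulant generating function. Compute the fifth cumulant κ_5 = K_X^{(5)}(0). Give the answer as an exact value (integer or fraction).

κ_5 = K′′′′′(0) = 1

M_X(t) = e^(e^(t) - 1)
K_X(t) = log M_X(t) = e^(t) - 1
K′(t) = e^(t)
K′′(t) = e^(t)
K′′′(t) = e^(t)
K′′′′(t) = e^(t)
K′′′′′(t) = e^(t)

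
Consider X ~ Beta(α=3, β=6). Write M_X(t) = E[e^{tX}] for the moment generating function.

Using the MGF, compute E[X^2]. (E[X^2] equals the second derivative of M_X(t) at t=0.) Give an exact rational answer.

E[X^2] = M^(2)(0) = 2/15

M_X(t) = ₁F₁(3; 9; t)
M^(2)(t) = 2*₁F₁(5; 11; t)/15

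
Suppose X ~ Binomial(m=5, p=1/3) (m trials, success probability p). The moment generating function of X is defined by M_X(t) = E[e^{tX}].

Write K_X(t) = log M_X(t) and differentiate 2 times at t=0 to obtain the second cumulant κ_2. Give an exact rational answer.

M_X(t) = (e^(t)/3 + 2/3)^5
K_X(t) = log M_X(t) = 5*log(e^(t)/3 + 2/3)
K′(t) = 5*e^(t)/(e^(t) + 2)
K′′(t) = 10*e^(t)/(e^(2*t) + 4*e^(t) + 4)

κ_2 = K′′(0) = 10/9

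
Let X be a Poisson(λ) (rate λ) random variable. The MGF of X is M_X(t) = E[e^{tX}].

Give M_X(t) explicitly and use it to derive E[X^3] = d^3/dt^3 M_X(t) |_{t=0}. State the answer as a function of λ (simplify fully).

M_X(t) = e^(λ*(e^(t) - 1))
M^(3)(t) = (λ^3*e^(3*t)*e^(λ*e^(t)) + 3*λ^2*e^(2*t)*e^(λ*e^(t)) + λ*e^(t)*e^(λ*e^(t)))*e^(-λ)

E[X^3] = M^(3)(0) = λ*(λ^2 + 3*λ + 1)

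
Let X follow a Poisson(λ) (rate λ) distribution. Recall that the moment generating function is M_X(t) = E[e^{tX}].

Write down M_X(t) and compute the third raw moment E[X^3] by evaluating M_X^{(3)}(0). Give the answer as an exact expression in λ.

E[X^3] = D^3[M](0) = λ*(λ^2 + 3*λ + 1)

M_X(t) = e^(λ*(e^(t) - 1))
D^3[M](t) = (λ^3*e^(3*t)*e^(λ*e^(t)) + 3*λ^2*e^(2*t)*e^(λ*e^(t)) + λ*e^(t)*e^(λ*e^(t)))*e^(-λ)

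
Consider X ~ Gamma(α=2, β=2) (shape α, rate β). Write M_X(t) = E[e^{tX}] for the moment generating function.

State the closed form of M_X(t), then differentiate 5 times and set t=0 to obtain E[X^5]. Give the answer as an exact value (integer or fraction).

M_X(t) = 4/(2 - t)^2
dM/dt = -8/(t^3 - 6*t^2 + 12*t - 8)
d^2M/dt^2 = 24/(t^4 - 8*t^3 + 24*t^2 - 32*t + 16)
d^3M/dt^3 = -96/(t^5 - 10*t^4 + 40*t^3 - 80*t^2 + 80*t - 32)
d^4M/dt^4 = 480/(t^6 - 12*t^5 + 60*t^4 - 160*t^3 + 240*t^2 - 192*t + 64)
d^5M/dt^5 = -2880/(t^7 - 14*t^6 + 84*t^5 - 280*t^4 + 560*t^3 - 672*t^2 + 448*t - 128)

E[X^5] = d^5M/dt^5 |_{t=0} = 45/2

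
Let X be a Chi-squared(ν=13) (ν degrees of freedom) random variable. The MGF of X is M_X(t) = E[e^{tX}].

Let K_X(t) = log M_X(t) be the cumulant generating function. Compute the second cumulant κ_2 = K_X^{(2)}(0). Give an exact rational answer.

M_X(t) = (1 - 2*t)^(-13/2)
K_X(t) = log M_X(t) = -13*log(1 - 2*t)/2
D^2[K](t) = 26/(4*t^2 - 4*t + 1)

κ_2 = D^2[K](0) = 26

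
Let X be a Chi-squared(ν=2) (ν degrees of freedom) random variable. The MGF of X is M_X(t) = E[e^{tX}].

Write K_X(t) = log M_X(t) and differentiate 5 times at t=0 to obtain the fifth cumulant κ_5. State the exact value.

κ_5 = K^(5)(0) = 768

M_X(t) = 1/(1 - 2*t)
K_X(t) = log M_X(t) = -log(1 - 2*t)
K^(5)(t) = -768/(32*t^5 - 80*t^4 + 80*t^3 - 40*t^2 + 10*t - 1)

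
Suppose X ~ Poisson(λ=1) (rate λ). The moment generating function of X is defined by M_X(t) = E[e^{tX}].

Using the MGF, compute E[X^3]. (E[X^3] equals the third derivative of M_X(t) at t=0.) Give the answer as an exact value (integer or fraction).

E[X^3] = d^3M/dt^3 |_{t=0} = 5

M_X(t) = e^(e^(t) - 1)
dM/dt = e^(-1)*e^(t)*e^(e^(t))
d^2M/dt^2 = (e^(2*t)*e^(e^(t)) + e^(t)*e^(e^(t)))*e^(-1)
d^3M/dt^3 = (e^(3*t)*e^(e^(t)) + 3*e^(2*t)*e^(e^(t)) + e^(t)*e^(e^(t)))*e^(-1)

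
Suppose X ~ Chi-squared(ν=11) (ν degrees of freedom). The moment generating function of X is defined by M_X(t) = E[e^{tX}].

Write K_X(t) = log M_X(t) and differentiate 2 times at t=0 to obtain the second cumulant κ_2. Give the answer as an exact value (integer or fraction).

M_X(t) = (1 - 2*t)^(-11/2)
K_X(t) = log M_X(t) = -11*log(1 - 2*t)/2
K^(2)(t) = 22/(4*t^2 - 4*t + 1)

κ_2 = K^(2)(0) = 22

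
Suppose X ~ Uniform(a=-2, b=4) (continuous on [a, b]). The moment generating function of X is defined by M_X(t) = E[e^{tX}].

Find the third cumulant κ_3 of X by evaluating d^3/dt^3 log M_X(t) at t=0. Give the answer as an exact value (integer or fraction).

M_X(t) = (e^(4*t) - e^(-2*t))/(6*t)
K_X(t) = log M_X(t) = -log(t) + log(e^(4*t) - e^(-2*t)) - log(6)
K′(t) = (4*t*e^(6*t) + 2*t - e^(6*t) + 1)/(t*e^(6*t) - t)
K′′(t) = (-36*t^2*e^(6*t) + e^(12*t) - 2*e^(6*t) + 1)/(t^2*e^(12*t) - 2*t^2*e^(6*t) + t^2)
K′′′(t) = (216*t^3*e^(12*t) + 216*t^3*e^(6*t) - 2*e^(18*t) + 6*e^(12*t) - 6*e^(6*t) + 2)/(t^3*e^(18*t) - 3*t^3*e^(12*t) + 3*t^3*e^(6*t) - t^3)

κ_3 = K′′′(0) = 0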